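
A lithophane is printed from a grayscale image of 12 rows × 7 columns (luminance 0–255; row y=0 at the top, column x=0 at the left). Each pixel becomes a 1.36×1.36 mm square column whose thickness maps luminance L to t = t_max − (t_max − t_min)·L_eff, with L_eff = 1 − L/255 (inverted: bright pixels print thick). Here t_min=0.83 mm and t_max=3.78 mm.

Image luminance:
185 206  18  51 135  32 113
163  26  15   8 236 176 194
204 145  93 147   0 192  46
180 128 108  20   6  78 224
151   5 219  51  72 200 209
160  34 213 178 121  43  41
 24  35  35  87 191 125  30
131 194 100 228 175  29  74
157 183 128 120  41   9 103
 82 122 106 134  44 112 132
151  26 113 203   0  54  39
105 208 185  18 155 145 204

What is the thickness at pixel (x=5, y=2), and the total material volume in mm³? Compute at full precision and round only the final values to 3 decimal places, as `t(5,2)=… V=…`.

t(5,2)=3.051 V=329.297

span = t_max - t_min = 3.78 - 0.83 = 2.950
L(5,2) = 192, L_eff = 1 - 192/255 = 0.247059 (inverted)
t(5,2) = 3.78 - 2.950·0.247059 = 3.051
Σt over all 12·7 pixels = 302663/1700 ≈ 178.0370588
V = pitch²·Σt = 1.36²·302663/1700 = 329.297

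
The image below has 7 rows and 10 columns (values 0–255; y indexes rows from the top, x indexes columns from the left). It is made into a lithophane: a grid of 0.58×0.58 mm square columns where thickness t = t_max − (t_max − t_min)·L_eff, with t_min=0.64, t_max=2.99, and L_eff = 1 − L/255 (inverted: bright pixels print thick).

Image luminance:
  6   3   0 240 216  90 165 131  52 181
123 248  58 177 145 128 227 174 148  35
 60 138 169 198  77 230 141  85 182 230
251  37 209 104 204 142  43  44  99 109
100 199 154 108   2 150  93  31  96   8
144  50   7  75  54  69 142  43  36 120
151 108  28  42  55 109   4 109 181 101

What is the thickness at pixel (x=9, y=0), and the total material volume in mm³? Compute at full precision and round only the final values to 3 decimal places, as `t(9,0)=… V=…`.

span = t_max - t_min = 2.99 - 0.64 = 2.350
L(9,0) = 181, L_eff = 1 - 181/255 = 0.290196 (inverted)
t(9,0) = 2.99 - 2.350·0.290196 = 2.308
Σt over all 7·10 pixels = 149569/1275 ≈ 117.3090196
V = pitch²·Σt = 0.58²·149569/1275 = 39.463

t(9,0)=2.308 V=39.463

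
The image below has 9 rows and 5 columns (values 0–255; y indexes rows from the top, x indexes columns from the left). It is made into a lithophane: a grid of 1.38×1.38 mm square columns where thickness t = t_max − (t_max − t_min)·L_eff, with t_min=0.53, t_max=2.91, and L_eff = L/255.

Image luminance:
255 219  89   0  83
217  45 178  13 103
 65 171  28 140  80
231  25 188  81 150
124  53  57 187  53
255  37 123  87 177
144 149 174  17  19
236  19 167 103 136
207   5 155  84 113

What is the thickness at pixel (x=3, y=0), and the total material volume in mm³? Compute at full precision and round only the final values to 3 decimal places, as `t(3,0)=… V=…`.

t(3,0)=2.910 V=156.208

span = t_max - t_min = 2.91 - 0.53 = 2.380
L(3,0) = 0, L_eff = 0/255 = 0.000000
t(3,0) = 2.91 - 2.380·0.000000 = 2.910
Σt over all 9·5 pixels = 123037/1500 ≈ 82.0246667
V = pitch²·Σt = 1.38²·123037/1500 = 156.208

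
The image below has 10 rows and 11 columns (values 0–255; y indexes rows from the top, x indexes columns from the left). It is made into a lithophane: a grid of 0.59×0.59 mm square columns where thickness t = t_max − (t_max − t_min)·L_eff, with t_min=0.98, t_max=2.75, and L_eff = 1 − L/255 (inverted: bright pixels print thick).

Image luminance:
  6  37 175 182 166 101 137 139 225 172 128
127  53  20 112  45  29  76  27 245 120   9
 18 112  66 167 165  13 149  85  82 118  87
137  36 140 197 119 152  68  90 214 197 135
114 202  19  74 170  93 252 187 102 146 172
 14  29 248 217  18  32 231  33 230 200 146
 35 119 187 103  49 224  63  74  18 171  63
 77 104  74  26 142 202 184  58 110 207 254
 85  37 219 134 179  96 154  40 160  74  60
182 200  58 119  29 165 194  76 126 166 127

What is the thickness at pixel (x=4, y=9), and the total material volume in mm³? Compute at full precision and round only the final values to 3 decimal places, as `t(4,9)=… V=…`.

t(4,9)=1.181 V=69.011

span = t_max - t_min = 2.75 - 0.98 = 1.770
L(4,9) = 29, L_eff = 1 - 29/255 = 0.886275 (inverted)
t(4,9) = 2.75 - 1.770·0.886275 = 1.181
Σt over all 10·11 pixels = 1685129/8500 ≈ 198.2504706
V = pitch²·Σt = 0.59²·1685129/8500 = 69.011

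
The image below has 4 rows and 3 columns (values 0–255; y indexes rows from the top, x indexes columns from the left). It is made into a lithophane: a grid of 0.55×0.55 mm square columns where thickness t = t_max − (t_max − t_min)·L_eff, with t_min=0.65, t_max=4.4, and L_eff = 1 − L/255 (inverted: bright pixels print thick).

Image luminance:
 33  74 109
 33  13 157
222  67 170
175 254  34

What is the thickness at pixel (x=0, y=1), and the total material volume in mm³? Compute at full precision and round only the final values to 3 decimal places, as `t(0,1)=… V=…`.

span = t_max - t_min = 4.4 - 0.65 = 3.750
L(0,1) = 33, L_eff = 1 - 33/255 = 0.870588 (inverted)
t(0,1) = 4.4 - 3.750·0.870588 = 1.135
Σt over all 4·3 pixels = 9357/340 ≈ 27.5205882
V = pitch²·Σt = 0.55²·9357/340 = 8.325

t(0,1)=1.135 V=8.325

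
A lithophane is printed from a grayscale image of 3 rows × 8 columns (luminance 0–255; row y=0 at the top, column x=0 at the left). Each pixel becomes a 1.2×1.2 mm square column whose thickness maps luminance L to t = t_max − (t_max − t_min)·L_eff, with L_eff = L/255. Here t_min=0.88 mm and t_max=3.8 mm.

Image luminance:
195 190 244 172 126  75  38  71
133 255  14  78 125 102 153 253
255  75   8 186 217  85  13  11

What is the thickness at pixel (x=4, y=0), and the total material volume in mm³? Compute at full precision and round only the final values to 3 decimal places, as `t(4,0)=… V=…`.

span = t_max - t_min = 3.8 - 0.88 = 2.920
L(4,0) = 126, L_eff = 126/255 = 0.494118
t(4,0) = 3.8 - 2.920·0.494118 = 2.357
Σt over all 3·8 pixels = 356998/6375 ≈ 55.9996863
V = pitch²·Σt = 1.2²·356998/6375 = 80.640

t(4,0)=2.357 V=80.640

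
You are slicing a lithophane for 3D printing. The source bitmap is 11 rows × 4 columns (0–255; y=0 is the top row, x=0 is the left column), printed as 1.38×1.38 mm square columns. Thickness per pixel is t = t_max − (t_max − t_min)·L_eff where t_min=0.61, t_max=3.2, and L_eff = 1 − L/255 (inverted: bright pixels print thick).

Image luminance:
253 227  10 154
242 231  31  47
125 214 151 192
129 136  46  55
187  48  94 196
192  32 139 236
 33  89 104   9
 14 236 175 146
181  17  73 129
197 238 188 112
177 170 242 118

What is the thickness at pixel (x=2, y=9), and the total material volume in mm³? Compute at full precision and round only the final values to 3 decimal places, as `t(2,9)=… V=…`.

t(2,9)=2.519 V=167.461

span = t_max - t_min = 3.2 - 0.61 = 2.590
L(2,9) = 188, L_eff = 1 - 188/255 = 0.262745 (inverted)
t(2,9) = 3.2 - 2.590·0.262745 = 2.519
Σt over all 11·4 pixels = 149487/1700 ≈ 87.9335294
V = pitch²·Σt = 1.38²·149487/1700 = 167.461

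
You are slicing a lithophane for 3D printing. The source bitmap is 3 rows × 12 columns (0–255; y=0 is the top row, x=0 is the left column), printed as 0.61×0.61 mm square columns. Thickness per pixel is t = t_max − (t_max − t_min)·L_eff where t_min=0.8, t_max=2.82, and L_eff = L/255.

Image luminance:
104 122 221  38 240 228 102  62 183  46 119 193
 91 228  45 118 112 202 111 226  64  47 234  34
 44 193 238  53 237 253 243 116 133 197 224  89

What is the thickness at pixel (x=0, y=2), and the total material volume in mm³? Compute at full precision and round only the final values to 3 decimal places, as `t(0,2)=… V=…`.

span = t_max - t_min = 2.82 - 0.8 = 2.020
L(0,2) = 44, L_eff = 44/255 = 0.172549
t(0,2) = 2.82 - 2.020·0.172549 = 2.471
Σt over all 3·12 pixels = 25673/425 ≈ 60.4070588
V = pitch²·Σt = 0.61²·25673/425 = 22.477

t(0,2)=2.471 V=22.477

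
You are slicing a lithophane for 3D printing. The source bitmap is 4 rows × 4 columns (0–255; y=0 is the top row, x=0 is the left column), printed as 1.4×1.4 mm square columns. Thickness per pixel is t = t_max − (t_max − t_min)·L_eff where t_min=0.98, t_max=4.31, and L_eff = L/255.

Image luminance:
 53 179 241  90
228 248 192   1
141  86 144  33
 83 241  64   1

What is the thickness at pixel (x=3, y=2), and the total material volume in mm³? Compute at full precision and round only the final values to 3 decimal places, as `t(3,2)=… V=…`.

t(3,2)=3.879 V=83.331

span = t_max - t_min = 4.31 - 0.98 = 3.330
L(3,2) = 33, L_eff = 33/255 = 0.129412
t(3,2) = 4.31 - 3.330·0.129412 = 3.879
Σt over all 4·4 pixels = 72277/1700 ≈ 42.5158824
V = pitch²·Σt = 1.4²·72277/1700 = 83.331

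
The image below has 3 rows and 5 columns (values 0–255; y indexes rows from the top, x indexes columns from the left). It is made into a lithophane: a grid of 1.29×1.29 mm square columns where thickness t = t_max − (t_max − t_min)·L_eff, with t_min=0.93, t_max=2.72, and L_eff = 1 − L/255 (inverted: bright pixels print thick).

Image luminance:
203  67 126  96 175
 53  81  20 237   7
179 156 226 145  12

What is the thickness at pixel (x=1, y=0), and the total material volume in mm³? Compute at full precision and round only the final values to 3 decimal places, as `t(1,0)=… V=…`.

span = t_max - t_min = 2.72 - 0.93 = 1.790
L(1,0) = 67, L_eff = 1 - 67/255 = 0.737255 (inverted)
t(1,0) = 2.72 - 1.790·0.737255 = 1.400
Σt over all 3·5 pixels = 337441/12750 ≈ 26.4659608
V = pitch²·Σt = 1.29²·337441/12750 = 44.042

t(1,0)=1.400 V=44.042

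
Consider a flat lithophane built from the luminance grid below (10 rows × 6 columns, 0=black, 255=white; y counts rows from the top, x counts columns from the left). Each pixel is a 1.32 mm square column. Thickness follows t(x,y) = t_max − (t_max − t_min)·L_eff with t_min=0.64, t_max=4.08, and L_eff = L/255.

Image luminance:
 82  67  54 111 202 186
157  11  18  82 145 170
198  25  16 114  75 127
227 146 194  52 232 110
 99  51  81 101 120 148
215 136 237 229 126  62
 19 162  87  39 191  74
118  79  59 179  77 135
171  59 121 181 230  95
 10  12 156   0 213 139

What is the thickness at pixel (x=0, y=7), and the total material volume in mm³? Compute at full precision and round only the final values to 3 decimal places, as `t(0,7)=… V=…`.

span = t_max - t_min = 4.08 - 0.64 = 3.440
L(0,7) = 118, L_eff = 118/255 = 0.462745
t(0,7) = 4.08 - 3.440·0.462745 = 2.488
Σt over all 10·6 pixels = 957568/6375 ≈ 150.2067451
V = pitch²·Σt = 1.32²·957568/6375 = 261.720

t(0,7)=2.488 V=261.720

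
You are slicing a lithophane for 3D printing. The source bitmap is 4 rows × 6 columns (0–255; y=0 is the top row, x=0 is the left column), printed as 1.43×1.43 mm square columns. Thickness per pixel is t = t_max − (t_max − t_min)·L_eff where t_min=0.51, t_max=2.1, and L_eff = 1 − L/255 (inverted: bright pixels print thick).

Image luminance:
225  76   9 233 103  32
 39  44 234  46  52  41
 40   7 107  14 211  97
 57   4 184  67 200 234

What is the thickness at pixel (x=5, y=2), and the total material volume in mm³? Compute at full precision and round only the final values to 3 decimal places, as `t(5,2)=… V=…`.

t(5,2)=1.115 V=55.070

span = t_max - t_min = 2.1 - 0.51 = 1.590
L(5,2) = 97, L_eff = 1 - 97/255 = 0.619608 (inverted)
t(5,2) = 2.1 - 1.590·0.619608 = 1.115
Σt over all 4·6 pixels = 57227/2125 ≈ 26.9303529
V = pitch²·Σt = 1.43²·57227/2125 = 55.070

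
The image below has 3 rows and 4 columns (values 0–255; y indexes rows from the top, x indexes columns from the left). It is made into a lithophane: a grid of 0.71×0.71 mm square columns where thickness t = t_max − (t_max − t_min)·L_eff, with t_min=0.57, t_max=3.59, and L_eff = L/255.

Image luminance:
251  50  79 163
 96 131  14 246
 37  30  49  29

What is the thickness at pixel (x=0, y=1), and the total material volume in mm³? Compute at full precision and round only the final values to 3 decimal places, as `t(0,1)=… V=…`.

t(0,1)=2.453 V=14.702

span = t_max - t_min = 3.59 - 0.57 = 3.020
L(0,1) = 96, L_eff = 96/255 = 0.376471
t(0,1) = 3.59 - 3.020·0.376471 = 2.453
Σt over all 3·4 pixels = 74369/2550 ≈ 29.1643137
V = pitch²·Σt = 0.71²·74369/2550 = 14.702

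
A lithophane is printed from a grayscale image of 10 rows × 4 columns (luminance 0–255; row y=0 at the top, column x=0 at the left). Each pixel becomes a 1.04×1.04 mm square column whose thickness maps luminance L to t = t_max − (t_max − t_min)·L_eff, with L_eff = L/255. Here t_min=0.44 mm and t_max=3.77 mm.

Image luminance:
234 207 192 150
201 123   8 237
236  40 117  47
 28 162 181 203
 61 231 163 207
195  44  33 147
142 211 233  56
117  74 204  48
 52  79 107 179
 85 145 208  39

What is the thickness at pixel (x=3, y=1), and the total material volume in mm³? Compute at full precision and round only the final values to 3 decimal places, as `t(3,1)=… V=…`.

span = t_max - t_min = 3.77 - 0.44 = 3.330
L(3,1) = 237, L_eff = 237/255 = 0.929412
t(3,1) = 3.77 - 3.330·0.929412 = 0.675
Σt over all 10·4 pixels = 339757/4250 ≈ 79.9428235
V = pitch²·Σt = 1.04²·339757/4250 = 86.466

t(3,1)=0.675 V=86.466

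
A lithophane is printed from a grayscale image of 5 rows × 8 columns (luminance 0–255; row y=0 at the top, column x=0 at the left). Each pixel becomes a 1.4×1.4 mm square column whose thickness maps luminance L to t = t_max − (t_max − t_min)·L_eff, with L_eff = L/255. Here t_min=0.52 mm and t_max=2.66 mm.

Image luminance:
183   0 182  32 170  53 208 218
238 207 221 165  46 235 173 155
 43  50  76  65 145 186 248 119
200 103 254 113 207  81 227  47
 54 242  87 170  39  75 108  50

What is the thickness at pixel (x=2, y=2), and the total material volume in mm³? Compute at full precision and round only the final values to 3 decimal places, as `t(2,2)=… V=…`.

span = t_max - t_min = 2.66 - 0.52 = 2.140
L(2,2) = 76, L_eff = 76/255 = 0.298039
t(2,2) = 2.66 - 2.140·0.298039 = 2.022
Σt over all 5·8 pixels = 10277/170 ≈ 60.4529412
V = pitch²·Σt = 1.4²·10277/170 = 118.488

t(2,2)=2.022 V=118.488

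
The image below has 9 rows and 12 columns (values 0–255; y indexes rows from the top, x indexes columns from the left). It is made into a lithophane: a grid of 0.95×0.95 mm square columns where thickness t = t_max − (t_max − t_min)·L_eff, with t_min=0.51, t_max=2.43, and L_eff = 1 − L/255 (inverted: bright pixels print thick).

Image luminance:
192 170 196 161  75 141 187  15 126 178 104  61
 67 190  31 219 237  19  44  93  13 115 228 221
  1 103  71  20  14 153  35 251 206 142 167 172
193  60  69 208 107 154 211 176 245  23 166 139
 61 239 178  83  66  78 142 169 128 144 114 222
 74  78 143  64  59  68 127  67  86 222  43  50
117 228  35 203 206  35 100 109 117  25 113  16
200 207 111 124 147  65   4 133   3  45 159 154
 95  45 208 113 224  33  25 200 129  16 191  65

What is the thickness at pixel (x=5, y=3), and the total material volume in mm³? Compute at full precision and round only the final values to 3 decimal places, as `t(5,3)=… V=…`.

span = t_max - t_min = 2.43 - 0.51 = 1.920
L(5,3) = 154, L_eff = 1 - 154/255 = 0.396078 (inverted)
t(5,3) = 2.43 - 1.920·0.396078 = 1.670
Σt over all 9·12 pixels = 323029/2125 ≈ 152.0136471
V = pitch²·Σt = 0.95²·323029/2125 = 137.192

t(5,3)=1.670 V=137.192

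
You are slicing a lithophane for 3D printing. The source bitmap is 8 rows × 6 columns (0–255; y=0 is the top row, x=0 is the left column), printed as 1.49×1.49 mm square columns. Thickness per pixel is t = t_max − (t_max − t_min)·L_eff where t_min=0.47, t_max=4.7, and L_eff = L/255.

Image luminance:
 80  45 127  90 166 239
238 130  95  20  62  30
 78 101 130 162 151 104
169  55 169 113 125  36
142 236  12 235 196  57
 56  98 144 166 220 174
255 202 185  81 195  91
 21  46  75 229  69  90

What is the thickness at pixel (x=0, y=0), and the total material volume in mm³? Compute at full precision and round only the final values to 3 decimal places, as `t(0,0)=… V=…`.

span = t_max - t_min = 4.7 - 0.47 = 4.230
L(0,0) = 80, L_eff = 80/255 = 0.313725
t(0,0) = 4.7 - 4.230·0.313725 = 3.373
Σt over all 8·6 pixels = 107301/850 ≈ 126.2364706
V = pitch²·Σt = 1.49²·107301/850 = 280.258

t(0,0)=3.373 V=280.258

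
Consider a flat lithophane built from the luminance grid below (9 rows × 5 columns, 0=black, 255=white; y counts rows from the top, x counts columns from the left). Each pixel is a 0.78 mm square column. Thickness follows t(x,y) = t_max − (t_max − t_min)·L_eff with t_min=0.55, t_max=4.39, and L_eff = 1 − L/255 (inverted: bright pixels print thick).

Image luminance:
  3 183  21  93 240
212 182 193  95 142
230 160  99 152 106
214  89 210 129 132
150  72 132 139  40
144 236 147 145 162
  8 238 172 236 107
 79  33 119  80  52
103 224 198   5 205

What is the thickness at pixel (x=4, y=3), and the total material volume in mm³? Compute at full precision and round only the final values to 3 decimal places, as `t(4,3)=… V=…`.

span = t_max - t_min = 4.39 - 0.55 = 3.840
L(4,3) = 132, L_eff = 1 - 132/255 = 0.482353 (inverted)
t(4,3) = 4.39 - 3.840·0.482353 = 2.538
Σt over all 9·5 pixels = 992583/8500 ≈ 116.7744706
V = pitch²·Σt = 0.78²·992583/8500 = 71.046

t(4,3)=2.538 V=71.046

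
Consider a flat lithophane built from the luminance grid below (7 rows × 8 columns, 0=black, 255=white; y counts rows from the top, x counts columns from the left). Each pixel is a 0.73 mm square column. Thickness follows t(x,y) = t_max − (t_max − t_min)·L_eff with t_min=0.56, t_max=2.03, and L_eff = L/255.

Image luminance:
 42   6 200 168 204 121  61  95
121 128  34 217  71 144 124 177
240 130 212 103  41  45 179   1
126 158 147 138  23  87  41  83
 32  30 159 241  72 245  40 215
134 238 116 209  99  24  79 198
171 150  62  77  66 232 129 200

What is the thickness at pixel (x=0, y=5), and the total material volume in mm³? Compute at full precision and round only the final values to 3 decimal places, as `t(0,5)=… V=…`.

span = t_max - t_min = 2.03 - 0.56 = 1.470
L(0,5) = 134, L_eff = 134/255 = 0.525490
t(0,5) = 2.03 - 1.470·0.525490 = 1.258
Σt over all 7·8 pixels = 73.99
V = pitch²·Σt = 0.73²·73.99 = 39.429

t(0,5)=1.258 V=39.429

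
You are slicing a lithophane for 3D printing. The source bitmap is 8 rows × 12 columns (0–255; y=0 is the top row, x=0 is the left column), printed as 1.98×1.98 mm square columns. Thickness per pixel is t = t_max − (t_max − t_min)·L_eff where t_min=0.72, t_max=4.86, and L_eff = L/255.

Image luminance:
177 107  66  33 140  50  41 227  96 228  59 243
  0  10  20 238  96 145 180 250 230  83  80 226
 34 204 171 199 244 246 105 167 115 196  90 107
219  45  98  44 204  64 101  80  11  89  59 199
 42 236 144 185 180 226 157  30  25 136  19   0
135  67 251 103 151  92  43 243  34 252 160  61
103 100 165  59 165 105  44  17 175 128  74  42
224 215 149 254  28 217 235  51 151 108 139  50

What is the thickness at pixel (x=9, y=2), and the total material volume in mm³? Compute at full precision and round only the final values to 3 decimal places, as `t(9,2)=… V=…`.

t(9,2)=1.678 V=1059.842

span = t_max - t_min = 4.86 - 0.72 = 4.140
L(9,2) = 196, L_eff = 196/255 = 0.768627
t(9,2) = 4.86 - 4.140·0.768627 = 1.678
Σt over all 8·12 pixels = 574473/2125 ≈ 270.3402353
V = pitch²·Σt = 1.98²·574473/2125 = 1059.842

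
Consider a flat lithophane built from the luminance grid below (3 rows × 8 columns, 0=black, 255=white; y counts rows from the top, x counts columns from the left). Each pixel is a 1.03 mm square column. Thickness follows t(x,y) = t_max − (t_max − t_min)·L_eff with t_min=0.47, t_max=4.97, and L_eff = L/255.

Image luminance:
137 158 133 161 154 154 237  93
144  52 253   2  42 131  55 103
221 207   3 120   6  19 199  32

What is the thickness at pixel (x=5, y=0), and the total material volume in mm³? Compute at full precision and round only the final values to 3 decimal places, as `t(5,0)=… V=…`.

span = t_max - t_min = 4.97 - 0.47 = 4.500
L(5,0) = 154, L_eff = 154/255 = 0.603922
t(5,0) = 4.97 - 4.500·0.603922 = 2.252
Σt over all 3·8 pixels = 29574/425 ≈ 69.5858824
V = pitch²·Σt = 1.03²·29574/425 = 73.824

t(5,0)=2.252 V=73.824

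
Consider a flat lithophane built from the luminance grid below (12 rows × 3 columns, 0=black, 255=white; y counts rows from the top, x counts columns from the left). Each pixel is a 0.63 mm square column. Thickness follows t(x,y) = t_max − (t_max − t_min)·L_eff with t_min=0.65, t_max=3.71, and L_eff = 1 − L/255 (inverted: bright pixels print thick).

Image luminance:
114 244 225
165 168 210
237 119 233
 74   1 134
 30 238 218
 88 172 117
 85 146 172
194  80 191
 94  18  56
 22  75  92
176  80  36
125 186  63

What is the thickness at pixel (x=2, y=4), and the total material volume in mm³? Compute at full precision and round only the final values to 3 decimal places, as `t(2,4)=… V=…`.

t(2,4)=3.266 V=31.568

span = t_max - t_min = 3.71 - 0.65 = 3.060
L(2,4) = 218, L_eff = 1 - 218/255 = 0.145098 (inverted)
t(2,4) = 3.71 - 3.060·0.145098 = 3.266
Σt over all 12·3 pixels = 79.536
V = pitch²·Σt = 0.63²·79.536 = 31.568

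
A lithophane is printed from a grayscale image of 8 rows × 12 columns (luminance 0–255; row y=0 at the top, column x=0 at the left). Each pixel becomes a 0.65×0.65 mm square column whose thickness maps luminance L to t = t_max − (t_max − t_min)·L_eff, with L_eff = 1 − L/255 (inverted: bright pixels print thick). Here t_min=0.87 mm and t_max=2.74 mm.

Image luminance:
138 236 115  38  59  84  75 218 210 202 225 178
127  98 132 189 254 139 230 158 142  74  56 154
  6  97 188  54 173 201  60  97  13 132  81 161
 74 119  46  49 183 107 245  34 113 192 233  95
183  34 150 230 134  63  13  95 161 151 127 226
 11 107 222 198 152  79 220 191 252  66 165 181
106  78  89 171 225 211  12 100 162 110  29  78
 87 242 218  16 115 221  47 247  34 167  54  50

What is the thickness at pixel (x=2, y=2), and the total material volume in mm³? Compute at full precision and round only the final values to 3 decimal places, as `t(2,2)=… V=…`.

span = t_max - t_min = 2.74 - 0.87 = 1.870
L(2,2) = 188, L_eff = 1 - 188/255 = 0.262745 (inverted)
t(2,2) = 2.74 - 1.870·0.262745 = 2.249
Σt over all 8·12 pixels = 175.656
V = pitch²·Σt = 0.65²·175.656 = 74.215

t(2,2)=2.249 V=74.215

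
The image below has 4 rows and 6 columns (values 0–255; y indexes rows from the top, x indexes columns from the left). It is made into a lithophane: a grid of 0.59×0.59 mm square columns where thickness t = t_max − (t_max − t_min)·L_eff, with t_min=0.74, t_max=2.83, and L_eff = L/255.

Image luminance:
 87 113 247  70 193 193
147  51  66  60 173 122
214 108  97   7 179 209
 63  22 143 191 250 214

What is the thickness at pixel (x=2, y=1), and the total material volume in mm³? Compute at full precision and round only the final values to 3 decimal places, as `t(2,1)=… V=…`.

t(2,1)=2.289 V=14.459

span = t_max - t_min = 2.83 - 0.74 = 2.090
L(2,1) = 66, L_eff = 66/255 = 0.258824
t(2,1) = 2.83 - 2.090·0.258824 = 2.289
Σt over all 4·6 pixels = 353063/8500 ≈ 41.5368235
V = pitch²·Σt = 0.59²·353063/8500 = 14.459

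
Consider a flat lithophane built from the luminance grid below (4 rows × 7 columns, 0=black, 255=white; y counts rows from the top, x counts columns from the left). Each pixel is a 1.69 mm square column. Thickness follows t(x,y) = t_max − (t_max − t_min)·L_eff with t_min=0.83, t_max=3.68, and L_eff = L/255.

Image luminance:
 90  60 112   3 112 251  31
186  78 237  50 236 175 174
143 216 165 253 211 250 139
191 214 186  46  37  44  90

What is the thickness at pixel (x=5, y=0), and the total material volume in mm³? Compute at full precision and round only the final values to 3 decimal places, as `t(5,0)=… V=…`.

t(5,0)=0.875 V=167.246

span = t_max - t_min = 3.68 - 0.83 = 2.850
L(5,0) = 251, L_eff = 251/255 = 0.984314
t(5,0) = 3.68 - 2.850·0.984314 = 0.875
Σt over all 4·7 pixels = 24887/425 ≈ 58.5576471
V = pitch²·Σt = 1.69²·24887/425 = 167.246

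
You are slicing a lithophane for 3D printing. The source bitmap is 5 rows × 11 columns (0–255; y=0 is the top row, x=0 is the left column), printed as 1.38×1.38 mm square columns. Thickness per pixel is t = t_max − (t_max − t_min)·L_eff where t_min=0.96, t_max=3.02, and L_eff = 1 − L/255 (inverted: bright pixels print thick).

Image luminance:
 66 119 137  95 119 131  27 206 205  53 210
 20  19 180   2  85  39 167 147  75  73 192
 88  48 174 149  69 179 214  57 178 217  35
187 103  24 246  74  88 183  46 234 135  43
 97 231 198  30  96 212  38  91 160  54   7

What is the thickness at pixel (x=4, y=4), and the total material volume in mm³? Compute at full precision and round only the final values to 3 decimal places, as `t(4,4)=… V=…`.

t(4,4)=1.736 V=198.275

span = t_max - t_min = 3.02 - 0.96 = 2.060
L(4,4) = 96, L_eff = 1 - 96/255 = 0.623529 (inverted)
t(4,4) = 3.02 - 2.060·0.623529 = 1.736
Σt over all 5·11 pixels = 663728/6375 ≈ 104.1141961
V = pitch²·Σt = 1.38²·663728/6375 = 198.275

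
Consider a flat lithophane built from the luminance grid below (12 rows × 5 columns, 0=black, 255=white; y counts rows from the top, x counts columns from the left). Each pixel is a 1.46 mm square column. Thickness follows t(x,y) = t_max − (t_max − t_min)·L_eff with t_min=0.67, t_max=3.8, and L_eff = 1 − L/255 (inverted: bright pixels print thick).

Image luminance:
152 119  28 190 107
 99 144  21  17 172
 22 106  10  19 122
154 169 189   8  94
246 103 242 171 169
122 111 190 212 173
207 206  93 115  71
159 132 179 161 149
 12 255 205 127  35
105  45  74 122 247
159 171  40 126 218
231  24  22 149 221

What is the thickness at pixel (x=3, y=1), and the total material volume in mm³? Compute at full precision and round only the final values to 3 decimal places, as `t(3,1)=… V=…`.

span = t_max - t_min = 3.8 - 0.67 = 3.130
L(3,1) = 17, L_eff = 1 - 17/255 = 0.933333 (inverted)
t(3,1) = 3.8 - 3.130·0.933333 = 0.879
Σt over all 12·5 pixels = 3448033/25500 ≈ 135.2169804
V = pitch²·Σt = 1.46²·3448033/25500 = 288.229

t(3,1)=0.879 V=288.229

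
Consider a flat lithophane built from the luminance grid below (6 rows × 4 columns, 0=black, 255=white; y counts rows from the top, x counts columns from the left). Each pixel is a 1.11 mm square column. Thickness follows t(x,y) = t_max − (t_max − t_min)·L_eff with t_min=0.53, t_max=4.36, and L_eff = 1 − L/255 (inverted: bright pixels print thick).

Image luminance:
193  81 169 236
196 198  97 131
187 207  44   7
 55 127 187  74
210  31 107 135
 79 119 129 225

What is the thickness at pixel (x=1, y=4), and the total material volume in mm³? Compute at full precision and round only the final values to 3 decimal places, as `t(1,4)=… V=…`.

span = t_max - t_min = 4.36 - 0.53 = 3.830
L(1,4) = 31, L_eff = 1 - 31/255 = 0.878431 (inverted)
t(1,4) = 4.36 - 3.830·0.878431 = 0.996
Σt over all 6·4 pixels = 389788/6375 ≈ 61.1432157
V = pitch²·Σt = 1.11²·389788/6375 = 75.335

t(1,4)=0.996 V=75.335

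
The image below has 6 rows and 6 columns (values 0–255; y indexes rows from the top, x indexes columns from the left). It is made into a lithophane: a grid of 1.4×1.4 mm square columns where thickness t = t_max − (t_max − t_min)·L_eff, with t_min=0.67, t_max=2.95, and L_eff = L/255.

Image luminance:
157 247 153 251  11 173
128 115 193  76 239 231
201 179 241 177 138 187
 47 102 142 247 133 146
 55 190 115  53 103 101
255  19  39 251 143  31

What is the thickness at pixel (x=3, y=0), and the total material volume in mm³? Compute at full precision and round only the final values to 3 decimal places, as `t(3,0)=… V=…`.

span = t_max - t_min = 2.95 - 0.67 = 2.280
L(3,0) = 251, L_eff = 251/255 = 0.984314
t(3,0) = 2.95 - 2.280·0.984314 = 0.706
Σt over all 6·6 pixels = 125564/2125 ≈ 59.0889412
V = pitch²·Σt = 1.4²·125564/2125 = 115.814

t(3,0)=0.706 V=115.814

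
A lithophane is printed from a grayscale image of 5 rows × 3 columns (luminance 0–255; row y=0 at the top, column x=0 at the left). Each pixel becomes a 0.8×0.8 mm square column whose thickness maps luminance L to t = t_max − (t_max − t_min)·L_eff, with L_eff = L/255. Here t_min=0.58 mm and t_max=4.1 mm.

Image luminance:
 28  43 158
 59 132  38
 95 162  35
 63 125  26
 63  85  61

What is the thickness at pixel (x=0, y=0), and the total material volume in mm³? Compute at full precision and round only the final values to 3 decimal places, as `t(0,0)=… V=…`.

t(0,0)=3.713 V=28.997

span = t_max - t_min = 4.1 - 0.58 = 3.520
L(0,0) = 28, L_eff = 28/255 = 0.109804
t(0,0) = 4.1 - 3.520·0.109804 = 3.713
Σt over all 5·3 pixels = 45.308
V = pitch²·Σt = 0.8²·45.308 = 28.997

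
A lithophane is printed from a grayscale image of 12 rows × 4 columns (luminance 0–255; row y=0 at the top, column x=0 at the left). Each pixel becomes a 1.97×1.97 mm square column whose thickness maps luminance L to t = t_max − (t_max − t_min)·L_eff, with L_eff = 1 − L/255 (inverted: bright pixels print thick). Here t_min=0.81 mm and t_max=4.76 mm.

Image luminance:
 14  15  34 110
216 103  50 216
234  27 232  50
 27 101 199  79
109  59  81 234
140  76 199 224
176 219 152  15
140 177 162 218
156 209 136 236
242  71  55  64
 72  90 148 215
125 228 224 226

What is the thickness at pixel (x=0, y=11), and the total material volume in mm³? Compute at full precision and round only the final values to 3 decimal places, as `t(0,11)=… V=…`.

t(0,11)=2.746 V=546.753

span = t_max - t_min = 4.76 - 0.81 = 3.950
L(0,11) = 125, L_eff = 1 - 125/255 = 0.509804 (inverted)
t(0,11) = 4.76 - 3.950·0.509804 = 2.746
Σt over all 12·4 pixels = 239501/1700 ≈ 140.8829412
V = pitch²·Σt = 1.97²·239501/1700 = 546.753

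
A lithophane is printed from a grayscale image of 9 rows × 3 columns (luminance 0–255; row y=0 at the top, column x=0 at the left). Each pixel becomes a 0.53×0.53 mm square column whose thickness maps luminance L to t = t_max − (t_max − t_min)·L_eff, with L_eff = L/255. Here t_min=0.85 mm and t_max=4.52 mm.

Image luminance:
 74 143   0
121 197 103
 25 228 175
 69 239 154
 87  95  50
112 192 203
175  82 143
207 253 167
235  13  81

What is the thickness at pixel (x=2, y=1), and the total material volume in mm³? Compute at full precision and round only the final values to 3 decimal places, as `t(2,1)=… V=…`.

t(2,1)=3.038 V=19.634

span = t_max - t_min = 4.52 - 0.85 = 3.670
L(2,1) = 103, L_eff = 103/255 = 0.403922
t(2,1) = 4.52 - 3.670·0.403922 = 3.038
Σt over all 9·3 pixels = 1782379/25500 ≈ 69.8972157
V = pitch²·Σt = 0.53²·1782379/25500 = 19.634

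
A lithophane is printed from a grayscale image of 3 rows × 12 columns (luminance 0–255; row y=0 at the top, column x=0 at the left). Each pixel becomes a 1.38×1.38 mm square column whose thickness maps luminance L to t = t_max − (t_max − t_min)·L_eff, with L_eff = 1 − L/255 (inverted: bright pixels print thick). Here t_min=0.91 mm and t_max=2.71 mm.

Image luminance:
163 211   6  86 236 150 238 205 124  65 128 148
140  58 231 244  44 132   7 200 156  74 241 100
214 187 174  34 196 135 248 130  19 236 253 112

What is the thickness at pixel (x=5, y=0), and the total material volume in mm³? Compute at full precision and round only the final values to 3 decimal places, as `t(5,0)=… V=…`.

span = t_max - t_min = 2.71 - 0.91 = 1.800
L(5,0) = 150, L_eff = 1 - 150/255 = 0.411765 (inverted)
t(5,0) = 2.71 - 1.800·0.411765 = 1.969
Σt over all 3·12 pixels = 29898/425 ≈ 70.3482353
V = pitch²·Σt = 1.38²·29898/425 = 133.971

t(5,0)=1.969 V=133.971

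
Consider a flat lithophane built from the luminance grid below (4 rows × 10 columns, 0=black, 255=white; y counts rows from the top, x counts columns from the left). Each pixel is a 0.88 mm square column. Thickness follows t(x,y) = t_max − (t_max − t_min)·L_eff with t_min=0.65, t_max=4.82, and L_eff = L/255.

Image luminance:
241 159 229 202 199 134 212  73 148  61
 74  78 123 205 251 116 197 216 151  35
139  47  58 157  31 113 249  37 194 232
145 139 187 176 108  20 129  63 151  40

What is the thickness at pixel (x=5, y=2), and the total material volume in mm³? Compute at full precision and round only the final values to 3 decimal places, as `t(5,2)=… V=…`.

span = t_max - t_min = 4.82 - 0.65 = 4.170
L(5,2) = 113, L_eff = 113/255 = 0.443137
t(5,2) = 4.82 - 4.170·0.443137 = 2.972
Σt over all 4·10 pixels = 871659/8500 ≈ 102.5481176
V = pitch²·Σt = 0.88²·871659/8500 = 79.413

t(5,2)=2.972 V=79.413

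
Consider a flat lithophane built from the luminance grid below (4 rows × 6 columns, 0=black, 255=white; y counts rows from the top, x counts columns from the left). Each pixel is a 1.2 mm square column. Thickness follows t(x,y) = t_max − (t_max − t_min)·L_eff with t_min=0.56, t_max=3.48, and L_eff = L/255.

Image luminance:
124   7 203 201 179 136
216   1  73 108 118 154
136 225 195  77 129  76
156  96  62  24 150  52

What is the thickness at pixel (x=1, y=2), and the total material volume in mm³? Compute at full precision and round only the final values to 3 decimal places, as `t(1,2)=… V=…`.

t(1,2)=0.904 V=72.482

span = t_max - t_min = 3.48 - 0.56 = 2.920
L(1,2) = 225, L_eff = 225/255 = 0.882353
t(1,2) = 3.48 - 2.920·0.882353 = 0.904
Σt over all 4·6 pixels = 106962/2125 ≈ 50.3350588
V = pitch²·Σt = 1.2²·106962/2125 = 72.482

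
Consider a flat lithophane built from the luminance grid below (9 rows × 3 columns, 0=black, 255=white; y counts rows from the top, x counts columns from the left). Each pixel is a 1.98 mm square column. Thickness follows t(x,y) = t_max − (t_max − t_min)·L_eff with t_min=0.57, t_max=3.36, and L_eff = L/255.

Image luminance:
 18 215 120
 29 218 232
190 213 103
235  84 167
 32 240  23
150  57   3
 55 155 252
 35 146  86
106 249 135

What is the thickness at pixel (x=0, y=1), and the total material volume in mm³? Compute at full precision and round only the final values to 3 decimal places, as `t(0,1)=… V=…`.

span = t_max - t_min = 3.36 - 0.57 = 2.790
L(0,1) = 29, L_eff = 29/255 = 0.113725
t(0,1) = 3.36 - 2.790·0.113725 = 3.043
Σt over all 9·3 pixels = 110289/2125 ≈ 51.9007059
V = pitch²·Σt = 1.98²·110289/2125 = 203.472

t(0,1)=3.043 V=203.472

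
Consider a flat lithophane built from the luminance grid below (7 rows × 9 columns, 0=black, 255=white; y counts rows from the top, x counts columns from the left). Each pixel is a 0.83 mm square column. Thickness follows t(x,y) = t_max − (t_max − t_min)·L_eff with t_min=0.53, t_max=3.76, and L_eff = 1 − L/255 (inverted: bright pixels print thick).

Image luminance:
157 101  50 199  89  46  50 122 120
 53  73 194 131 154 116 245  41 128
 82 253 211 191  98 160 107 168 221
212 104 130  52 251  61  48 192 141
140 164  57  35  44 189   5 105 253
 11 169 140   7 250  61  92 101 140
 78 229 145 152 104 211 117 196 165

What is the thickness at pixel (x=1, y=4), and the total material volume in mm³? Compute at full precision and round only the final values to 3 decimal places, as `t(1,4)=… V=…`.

span = t_max - t_min = 3.76 - 0.53 = 3.230
L(1,4) = 164, L_eff = 1 - 164/255 = 0.356863 (inverted)
t(1,4) = 3.76 - 3.230·0.356863 = 2.607
Σt over all 7·9 pixels = 102097/750 ≈ 136.1293333
V = pitch²·Σt = 0.83²·102097/750 = 93.779

t(1,4)=2.607 V=93.779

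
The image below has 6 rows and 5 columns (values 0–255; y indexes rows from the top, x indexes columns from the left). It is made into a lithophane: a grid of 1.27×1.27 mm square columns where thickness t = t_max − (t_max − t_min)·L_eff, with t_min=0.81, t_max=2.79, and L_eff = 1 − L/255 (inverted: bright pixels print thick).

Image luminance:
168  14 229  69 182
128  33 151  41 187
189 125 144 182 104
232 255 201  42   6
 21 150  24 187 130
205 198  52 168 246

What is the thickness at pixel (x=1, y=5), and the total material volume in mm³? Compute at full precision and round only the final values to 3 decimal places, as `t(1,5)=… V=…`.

t(1,5)=2.347 V=90.077

span = t_max - t_min = 2.79 - 0.81 = 1.980
L(1,5) = 198, L_eff = 1 - 198/255 = 0.223529 (inverted)
t(1,5) = 2.79 - 1.980·0.223529 = 2.347
Σt over all 6·5 pixels = 55.848
V = pitch²·Σt = 1.27²·55.848 = 90.077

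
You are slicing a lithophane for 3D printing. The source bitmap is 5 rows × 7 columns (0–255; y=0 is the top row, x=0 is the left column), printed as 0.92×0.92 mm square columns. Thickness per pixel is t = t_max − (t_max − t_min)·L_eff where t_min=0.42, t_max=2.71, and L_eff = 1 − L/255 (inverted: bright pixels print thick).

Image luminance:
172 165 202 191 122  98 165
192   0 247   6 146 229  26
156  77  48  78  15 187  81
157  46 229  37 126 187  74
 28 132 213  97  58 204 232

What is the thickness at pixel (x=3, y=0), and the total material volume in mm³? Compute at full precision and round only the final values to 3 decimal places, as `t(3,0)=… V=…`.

span = t_max - t_min = 2.71 - 0.42 = 2.290
L(3,0) = 191, L_eff = 1 - 191/255 = 0.250980 (inverted)
t(3,0) = 2.71 - 2.290·0.250980 = 2.135
Σt over all 5·7 pixels = 1387717/25500 ≈ 54.4202745
V = pitch²·Σt = 0.92²·1387717/25500 = 46.061

t(3,0)=2.135 V=46.061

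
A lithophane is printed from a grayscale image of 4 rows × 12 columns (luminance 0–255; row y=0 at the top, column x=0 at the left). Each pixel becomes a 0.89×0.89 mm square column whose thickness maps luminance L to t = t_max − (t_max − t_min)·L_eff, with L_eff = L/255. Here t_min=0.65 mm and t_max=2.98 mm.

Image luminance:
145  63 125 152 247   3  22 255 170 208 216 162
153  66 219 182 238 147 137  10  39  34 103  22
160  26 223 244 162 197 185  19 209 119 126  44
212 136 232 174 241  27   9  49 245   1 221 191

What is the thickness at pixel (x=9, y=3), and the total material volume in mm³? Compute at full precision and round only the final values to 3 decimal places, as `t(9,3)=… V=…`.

t(9,3)=2.971 V=65.751

span = t_max - t_min = 2.98 - 0.65 = 2.330
L(9,3) = 1, L_eff = 1/255 = 0.003922
t(9,3) = 2.98 - 2.330·0.003922 = 2.971
Σt over all 4·12 pixels = 70557/850 ≈ 83.0082353
V = pitch²·Σt = 0.89²·70557/850 = 65.751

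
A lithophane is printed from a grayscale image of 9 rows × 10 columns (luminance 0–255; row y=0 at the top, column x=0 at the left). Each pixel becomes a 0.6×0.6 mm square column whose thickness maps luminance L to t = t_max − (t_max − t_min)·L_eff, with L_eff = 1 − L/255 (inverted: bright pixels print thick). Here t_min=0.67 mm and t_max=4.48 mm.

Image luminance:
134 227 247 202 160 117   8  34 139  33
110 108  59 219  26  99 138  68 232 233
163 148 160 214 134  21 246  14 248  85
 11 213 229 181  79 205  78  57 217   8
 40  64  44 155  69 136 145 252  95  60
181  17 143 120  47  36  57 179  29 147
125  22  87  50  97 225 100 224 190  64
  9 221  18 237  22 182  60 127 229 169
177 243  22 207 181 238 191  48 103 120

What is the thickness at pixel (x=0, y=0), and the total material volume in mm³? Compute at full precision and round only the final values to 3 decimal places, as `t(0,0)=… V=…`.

span = t_max - t_min = 4.48 - 0.67 = 3.810
L(0,0) = 134, L_eff = 1 - 134/255 = 0.474510 (inverted)
t(0,0) = 4.48 - 3.810·0.474510 = 2.672
Σt over all 9·10 pixels = 974333/4250 ≈ 229.2548235
V = pitch²·Σt = 0.6²·974333/4250 = 82.532

t(0,0)=2.672 V=82.532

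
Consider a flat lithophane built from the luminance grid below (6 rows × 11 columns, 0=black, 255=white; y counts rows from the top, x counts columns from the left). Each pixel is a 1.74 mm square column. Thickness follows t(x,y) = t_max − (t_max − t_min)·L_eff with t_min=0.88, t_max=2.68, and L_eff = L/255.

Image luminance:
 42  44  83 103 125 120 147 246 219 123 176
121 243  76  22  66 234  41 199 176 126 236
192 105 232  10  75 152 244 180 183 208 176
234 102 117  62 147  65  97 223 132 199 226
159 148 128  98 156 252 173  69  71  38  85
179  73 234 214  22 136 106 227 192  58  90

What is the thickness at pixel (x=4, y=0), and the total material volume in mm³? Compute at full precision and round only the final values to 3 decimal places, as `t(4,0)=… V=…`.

t(4,0)=1.798 V=338.115

span = t_max - t_min = 2.68 - 0.88 = 1.800
L(4,0) = 125, L_eff = 125/255 = 0.490196
t(4,0) = 2.68 - 1.800·0.490196 = 1.798
Σt over all 6·11 pixels = 47463/425 ≈ 111.6776471
V = pitch²·Σt = 1.74²·47463/425 = 338.115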